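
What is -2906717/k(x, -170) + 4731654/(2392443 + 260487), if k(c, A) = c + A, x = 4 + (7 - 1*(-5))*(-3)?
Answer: 1285378754153/89315310 ≈ 14391.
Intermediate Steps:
x = -32 (x = 4 + (7 + 5)*(-3) = 4 + 12*(-3) = 4 - 36 = -32)
k(c, A) = A + c
-2906717/k(x, -170) + 4731654/(2392443 + 260487) = -2906717/(-170 - 32) + 4731654/(2392443 + 260487) = -2906717/(-202) + 4731654/2652930 = -2906717*(-1/202) + 4731654*(1/2652930) = 2906717/202 + 788609/442155 = 1285378754153/89315310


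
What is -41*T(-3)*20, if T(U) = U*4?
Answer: 9840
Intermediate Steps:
T(U) = 4*U
-41*T(-3)*20 = -164*(-3)*20 = -41*(-12)*20 = 492*20 = 9840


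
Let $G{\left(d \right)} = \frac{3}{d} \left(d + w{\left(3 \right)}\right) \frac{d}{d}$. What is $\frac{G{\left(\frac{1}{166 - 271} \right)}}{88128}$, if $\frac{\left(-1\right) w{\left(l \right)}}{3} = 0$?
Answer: $\frac{1}{29376} \approx 3.4041 \cdot 10^{-5}$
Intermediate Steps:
$w{\left(l \right)} = 0$ ($w{\left(l \right)} = \left(-3\right) 0 = 0$)
$G{\left(d \right)} = 3$ ($G{\left(d \right)} = \frac{3}{d} \left(d + 0\right) \frac{d}{d} = \frac{3}{d} d 1 = 3 \cdot 1 = 3$)
$\frac{G{\left(\frac{1}{166 - 271} \right)}}{88128} = \frac{3}{88128} = 3 \cdot \frac{1}{88128} = \frac{1}{29376}$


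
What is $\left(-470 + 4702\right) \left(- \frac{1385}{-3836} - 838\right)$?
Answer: $- \frac{3399547614}{959} \approx -3.5449 \cdot 10^{6}$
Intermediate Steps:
$\left(-470 + 4702\right) \left(- \frac{1385}{-3836} - 838\right) = 4232 \left(\left(-1385\right) \left(- \frac{1}{3836}\right) - 838\right) = 4232 \left(\frac{1385}{3836} - 838\right) = 4232 \left(- \frac{3213183}{3836}\right) = - \frac{3399547614}{959}$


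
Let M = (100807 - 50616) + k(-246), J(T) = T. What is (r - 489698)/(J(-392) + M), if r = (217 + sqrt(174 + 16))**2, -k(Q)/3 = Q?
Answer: -442419/50537 + 434*sqrt(190)/50537 ≈ -8.6360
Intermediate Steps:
k(Q) = -3*Q
M = 50929 (M = (100807 - 50616) - 3*(-246) = 50191 + 738 = 50929)
r = (217 + sqrt(190))**2 ≈ 53261.
(r - 489698)/(J(-392) + M) = ((217 + sqrt(190))**2 - 489698)/(-392 + 50929) = (-489698 + (217 + sqrt(190))**2)/50537 = (-489698 + (217 + sqrt(190))**2)*(1/50537) = -489698/50537 + (217 + sqrt(190))**2/50537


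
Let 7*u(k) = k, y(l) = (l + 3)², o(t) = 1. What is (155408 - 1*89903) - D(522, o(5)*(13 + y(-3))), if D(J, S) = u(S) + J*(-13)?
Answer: 506024/7 ≈ 72289.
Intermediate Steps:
y(l) = (3 + l)²
u(k) = k/7
D(J, S) = -13*J + S/7 (D(J, S) = S/7 + J*(-13) = S/7 - 13*J = -13*J + S/7)
(155408 - 1*89903) - D(522, o(5)*(13 + y(-3))) = (155408 - 1*89903) - (-13*522 + (1*(13 + (3 - 3)²))/7) = (155408 - 89903) - (-6786 + (1*(13 + 0²))/7) = 65505 - (-6786 + (1*(13 + 0))/7) = 65505 - (-6786 + (1*13)/7) = 65505 - (-6786 + (⅐)*13) = 65505 - (-6786 + 13/7) = 65505 - 1*(-47489/7) = 65505 + 47489/7 = 506024/7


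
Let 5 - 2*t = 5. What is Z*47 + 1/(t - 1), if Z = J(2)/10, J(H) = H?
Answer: 42/5 ≈ 8.4000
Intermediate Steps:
t = 0 (t = 5/2 - ½*5 = 5/2 - 5/2 = 0)
Z = ⅕ (Z = 2/10 = 2*(⅒) = ⅕ ≈ 0.20000)
Z*47 + 1/(t - 1) = (⅕)*47 + 1/(0 - 1) = 47/5 + 1/(-1) = 47/5 - 1 = 42/5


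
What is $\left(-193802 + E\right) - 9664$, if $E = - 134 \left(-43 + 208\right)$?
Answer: $-225576$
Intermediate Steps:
$E = -22110$ ($E = \left(-134\right) 165 = -22110$)
$\left(-193802 + E\right) - 9664 = \left(-193802 - 22110\right) - 9664 = -215912 - 9664 = -225576$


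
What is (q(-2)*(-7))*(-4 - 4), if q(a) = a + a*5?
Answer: -672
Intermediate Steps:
q(a) = 6*a (q(a) = a + 5*a = 6*a)
(q(-2)*(-7))*(-4 - 4) = ((6*(-2))*(-7))*(-4 - 4) = -12*(-7)*(-8) = 84*(-8) = -672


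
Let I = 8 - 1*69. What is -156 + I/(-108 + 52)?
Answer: -8675/56 ≈ -154.91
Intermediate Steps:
I = -61 (I = 8 - 69 = -61)
-156 + I/(-108 + 52) = -156 - 61/(-108 + 52) = -156 - 61/(-56) = -156 - 61*(-1/56) = -156 + 61/56 = -8675/56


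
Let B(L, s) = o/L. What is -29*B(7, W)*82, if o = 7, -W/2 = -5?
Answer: -2378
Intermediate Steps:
W = 10 (W = -2*(-5) = 10)
B(L, s) = 7/L
-29*B(7, W)*82 = -203/7*82 = -29*1*82 = -29*82 = -2378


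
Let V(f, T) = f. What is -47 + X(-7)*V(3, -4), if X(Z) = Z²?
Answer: 100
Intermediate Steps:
-47 + X(-7)*V(3, -4) = -47 + (-7)²*3 = -47 + 49*3 = -47 + 147 = 100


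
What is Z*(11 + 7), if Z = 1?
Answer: 18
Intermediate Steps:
Z*(11 + 7) = 1*(11 + 7) = 1*18 = 18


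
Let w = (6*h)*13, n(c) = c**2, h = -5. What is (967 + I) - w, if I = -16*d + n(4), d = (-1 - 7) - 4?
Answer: 1565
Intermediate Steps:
d = -12 (d = -8 - 4 = -12)
I = 208 (I = -16*(-12) + 4**2 = 192 + 16 = 208)
w = -390 (w = (6*(-5))*13 = -30*13 = -390)
(967 + I) - w = (967 + 208) - 1*(-390) = 1175 + 390 = 1565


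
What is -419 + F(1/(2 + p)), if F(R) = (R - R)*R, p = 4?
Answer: -419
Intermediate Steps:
F(R) = 0 (F(R) = 0*R = 0)
-419 + F(1/(2 + p)) = -419 + 0 = -419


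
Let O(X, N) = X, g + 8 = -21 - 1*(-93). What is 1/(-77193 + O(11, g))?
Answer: -1/77182 ≈ -1.2956e-5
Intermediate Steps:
g = 64 (g = -8 + (-21 - 1*(-93)) = -8 + (-21 + 93) = -8 + 72 = 64)
1/(-77193 + O(11, g)) = 1/(-77193 + 11) = 1/(-77182) = -1/77182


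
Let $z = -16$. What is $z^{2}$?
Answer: $256$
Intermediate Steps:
$z^{2} = \left(-16\right)^{2} = 256$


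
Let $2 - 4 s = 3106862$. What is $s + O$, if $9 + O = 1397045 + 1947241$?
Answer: $2567562$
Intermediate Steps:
$s = -776715$ ($s = \frac{1}{2} - \frac{1553431}{2} = -776715$)
$O = 3344277$ ($O = -9 + \left(1397045 + 1947241\right) = -9 + 3344286 = 3344277$)
$s + O = -776715 + 3344277 = 2567562$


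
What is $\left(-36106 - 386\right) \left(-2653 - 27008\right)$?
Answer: $1082389212$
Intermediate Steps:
$\left(-36106 - 386\right) \left(-2653 - 27008\right) = \left(-36492\right) \left(-29661\right) = 1082389212$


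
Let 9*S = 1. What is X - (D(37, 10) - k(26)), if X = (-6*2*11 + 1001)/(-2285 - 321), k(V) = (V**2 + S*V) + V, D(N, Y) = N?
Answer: 15656845/23454 ≈ 667.56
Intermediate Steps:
S = 1/9 (S = (1/9)*1 = 1/9 ≈ 0.11111)
k(V) = V**2 + 10*V/9 (k(V) = (V**2 + V/9) + V = V**2 + 10*V/9)
X = -869/2606 (X = (-12*11 + 1001)/(-2606) = (-132 + 1001)*(-1/2606) = 869*(-1/2606) = -869/2606 ≈ -0.33346)
X - (D(37, 10) - k(26)) = -869/2606 - (37 - 26*(10 + 9*26)/9) = -869/2606 - (37 - 26*(10 + 234)/9) = -869/2606 - (37 - 26*244/9) = -869/2606 - (37 - 1*6344/9) = -869/2606 - (37 - 6344/9) = -869/2606 - 1*(-6011/9) = -869/2606 + 6011/9 = 15656845/23454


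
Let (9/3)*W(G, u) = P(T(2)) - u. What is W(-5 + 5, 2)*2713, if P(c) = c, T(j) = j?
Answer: 0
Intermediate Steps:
W(G, u) = 2/3 - u/3 (W(G, u) = (2 - u)/3 = 2/3 - u/3)
W(-5 + 5, 2)*2713 = (2/3 - 1/3*2)*2713 = (2/3 - 2/3)*2713 = 0*2713 = 0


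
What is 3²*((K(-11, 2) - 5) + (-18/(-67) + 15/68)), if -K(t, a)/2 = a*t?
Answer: 1619217/4556 ≈ 355.40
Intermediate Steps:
K(t, a) = -2*a*t
3²*((K(-11, 2) - 5) + (-18/(-67) + 15/68)) = 3²*((-2*2*(-11) - 5) + (-18/(-67) + 15/68)) = 9*((44 - 5) + (-18*(-1/67) + 15*(1/68))) = 9*(39 + (18/67 + 15/68)) = 9*(39 + 2229/4556) = 9*(179913/4556) = 1619217/4556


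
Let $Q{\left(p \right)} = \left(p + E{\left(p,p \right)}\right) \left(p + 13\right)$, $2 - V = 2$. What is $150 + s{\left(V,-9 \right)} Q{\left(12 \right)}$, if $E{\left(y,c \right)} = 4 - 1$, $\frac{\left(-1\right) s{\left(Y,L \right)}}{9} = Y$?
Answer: $150$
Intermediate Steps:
$V = 0$ ($V = 2 - 2 = 0$)
$s{\left(Y,L \right)} = - 9 Y$
$E{\left(y,c \right)} = 3$
$Q{\left(p \right)} = \left(3 + p\right) \left(13 + p\right)$ ($Q{\left(p \right)} = \left(p + 3\right) \left(p + 13\right) = \left(3 + p\right) \left(13 + p\right)$)
$150 + s{\left(V,-9 \right)} Q{\left(12 \right)} = 150 + \left(-9\right) 0 \left(39 + 12^{2} + 16 \cdot 12\right) = 150 + 0 \left(39 + 144 + 192\right) = 150 + 0 \cdot 375 = 150 + 0 = 150$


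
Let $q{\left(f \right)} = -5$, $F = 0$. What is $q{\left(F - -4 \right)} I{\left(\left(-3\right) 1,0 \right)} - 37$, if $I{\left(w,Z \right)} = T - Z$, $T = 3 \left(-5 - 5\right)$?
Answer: $113$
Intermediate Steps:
$T = -30$ ($T = 3 \left(-10\right) = -30$)
$I{\left(w,Z \right)} = -30 - Z$
$q{\left(F - -4 \right)} I{\left(\left(-3\right) 1,0 \right)} - 37 = - 5 \left(-30 - 0\right) - 37 = - 5 \left(-30 + 0\right) - 37 = \left(-5\right) \left(-30\right) - 37 = 150 - 37 = 113$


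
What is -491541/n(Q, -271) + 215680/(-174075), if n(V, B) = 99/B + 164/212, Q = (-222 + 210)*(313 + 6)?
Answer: -245794270728649/204155160 ≈ -1.2040e+6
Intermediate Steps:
Q = -3828 (Q = -12*319 = -3828)
n(V, B) = 41/53 + 99/B (n(V, B) = 99/B + 164*(1/212) = 99/B + 41/53 = 41/53 + 99/B)
-491541/n(Q, -271) + 215680/(-174075) = -491541/(41/53 + 99/(-271)) + 215680/(-174075) = -491541/(41/53 + 99*(-1/271)) + 215680*(-1/174075) = -491541/(41/53 - 99/271) - 43136/34815 = -491541/5864/14363 - 43136/34815 = -491541*14363/5864 - 43136/34815 = -7060003383/5864 - 43136/34815 = -245794270728649/204155160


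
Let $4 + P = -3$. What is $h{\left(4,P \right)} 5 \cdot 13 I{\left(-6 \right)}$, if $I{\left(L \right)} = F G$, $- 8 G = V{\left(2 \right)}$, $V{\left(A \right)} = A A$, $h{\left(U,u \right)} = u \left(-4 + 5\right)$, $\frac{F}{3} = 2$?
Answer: $1365$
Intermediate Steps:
$F = 6$ ($F = 3 \cdot 2 = 6$)
$P = -7$ ($P = -4 - 3 = -7$)
$h{\left(U,u \right)} = u$ ($h{\left(U,u \right)} = u 1 = u$)
$V{\left(A \right)} = A^{2}$
$G = - \frac{1}{2}$ ($G = - \frac{2^{2}}{8} = \left(- \frac{1}{8}\right) 4 = - \frac{1}{2} \approx -0.5$)
$I{\left(L \right)} = -3$ ($I{\left(L \right)} = 6 \left(- \frac{1}{2}\right) = -3$)
$h{\left(4,P \right)} 5 \cdot 13 I{\left(-6 \right)} = \left(-7\right) 5 \cdot 13 \left(-3\right) = \left(-35\right) 13 \left(-3\right) = \left(-455\right) \left(-3\right) = 1365$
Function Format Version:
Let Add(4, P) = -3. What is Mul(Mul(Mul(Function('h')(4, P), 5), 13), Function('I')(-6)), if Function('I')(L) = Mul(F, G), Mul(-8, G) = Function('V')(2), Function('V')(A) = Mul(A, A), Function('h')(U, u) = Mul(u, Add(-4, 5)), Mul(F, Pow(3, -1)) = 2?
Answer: 1365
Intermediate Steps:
F = 6 (F = Mul(3, 2) = 6)
P = -7 (P = Add(-4, -3) = -7)
Function('h')(U, u) = u (Function('h')(U, u) = Mul(u, 1) = u)
Function('V')(A) = Pow(A, 2)
G = Rational(-1, 2) (G = Mul(Rational(-1, 8), Pow(2, 2)) = Mul(Rational(-1, 8), 4) = Rational(-1, 2) ≈ -0.50000)
Function('I')(L) = -3 (Function('I')(L) = Mul(6, Rational(-1, 2)) = -3)
Mul(Mul(Mul(Function('h')(4, P), 5), 13), Function('I')(-6)) = Mul(Mul(Mul(-7, 5), 13), -3) = Mul(Mul(-35, 13), -3) = Mul(-455, -3) = 1365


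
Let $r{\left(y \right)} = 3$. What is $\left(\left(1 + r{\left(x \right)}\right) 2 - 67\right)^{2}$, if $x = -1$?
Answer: $3481$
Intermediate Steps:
$\left(\left(1 + r{\left(x \right)}\right) 2 - 67\right)^{2} = \left(\left(1 + 3\right) 2 - 67\right)^{2} = \left(4 \cdot 2 - 67\right)^{2} = \left(8 - 67\right)^{2} = \left(-59\right)^{2} = 3481$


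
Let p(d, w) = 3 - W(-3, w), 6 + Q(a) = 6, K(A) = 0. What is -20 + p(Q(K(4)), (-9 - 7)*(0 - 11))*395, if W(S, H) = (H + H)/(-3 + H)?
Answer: 62505/173 ≈ 361.30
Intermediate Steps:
W(S, H) = 2*H/(-3 + H) (W(S, H) = (2*H)/(-3 + H) = 2*H/(-3 + H))
Q(a) = 0 (Q(a) = -6 + 6 = 0)
p(d, w) = 3 - 2*w/(-3 + w)
-20 + p(Q(K(4)), (-9 - 7)*(0 - 11))*395 = -20 + ((-9 + (-9 - 7)*(0 - 11))/(-3 + (-9 - 7)*(0 - 11)))*395 = -20 + ((-9 - 16*(-11))/(-3 - 16*(-11)))*395 = -20 + ((-9 + 176)/(-3 + 176))*395 = -20 + (167/173)*395 = -20 + 65965/173 = 62505/173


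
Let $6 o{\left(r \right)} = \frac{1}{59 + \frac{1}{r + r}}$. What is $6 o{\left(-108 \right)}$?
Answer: $\frac{216}{12743} \approx 0.01695$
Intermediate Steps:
$o{\left(r \right)} = \frac{1}{6 \left(59 + \frac{1}{2 r}\right)}$ ($o{\left(r \right)} = \frac{1}{6 \left(59 + \frac{1}{r + r}\right)} = \frac{1}{6 \left(59 + \frac{1}{2 r}\right)}$)
$6 o{\left(-108 \right)} = 6 \cdot \frac{1}{3} \left(-108\right) \frac{1}{1 + 118 \left(-108\right)} = 6 \cdot \frac{1}{3} \left(-108\right) \frac{1}{1 - 12744} = 6 \cdot \frac{1}{3} \left(-108\right) \frac{1}{-12743} = 6 \cdot \frac{1}{3} \left(-108\right) \left(- \frac{1}{12743}\right) = 6 \cdot \frac{36}{12743} = \frac{216}{12743}$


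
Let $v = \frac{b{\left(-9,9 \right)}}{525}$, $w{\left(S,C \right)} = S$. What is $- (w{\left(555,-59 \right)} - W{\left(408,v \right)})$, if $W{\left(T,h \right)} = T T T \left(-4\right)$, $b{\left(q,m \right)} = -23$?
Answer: $-271669803$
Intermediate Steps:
$v = - \frac{23}{525} \approx -0.04381$
$W{\left(T,h \right)} = - 4 T^{3}$ ($W{\left(T,h \right)} = T^{2} T \left(-4\right) = T^{3} \left(-4\right) = - 4 T^{3}$)
$- (w{\left(555,-59 \right)} - W{\left(408,v \right)}) = - (555 - - 4 \cdot 408^{3}) = - (555 - \left(-4\right) 67917312) = - (555 - -271669248) = - (555 + 271669248) = \left(-1\right) 271669803 = -271669803$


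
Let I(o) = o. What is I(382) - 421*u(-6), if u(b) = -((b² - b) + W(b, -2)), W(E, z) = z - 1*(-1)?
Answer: 17643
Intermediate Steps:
W(E, z) = 1 + z (W(E, z) = z + 1 = 1 + z)
u(b) = 1 + b - b² (u(b) = -((b² - b) + (1 - 2)) = -((b² - b) - 1) = -(-1 + b² - b) = 1 + b - b²)
I(382) - 421*u(-6) = 382 - 421*(1 - 6 - 1*(-6)²) = 382 - 421*(1 - 6 - 1*36) = 382 - 421*(1 - 6 - 36) = 382 - 421*(-41) = 382 - 1*(-17261) = 382 + 17261 = 17643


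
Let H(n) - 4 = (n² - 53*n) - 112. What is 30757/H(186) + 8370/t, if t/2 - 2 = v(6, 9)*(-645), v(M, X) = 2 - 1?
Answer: -83299799/15837090 ≈ -5.2598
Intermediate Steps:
H(n) = -108 + n² - 53*n (H(n) = 4 + ((n² - 53*n) - 112) = 4 + (-112 + n² - 53*n) = -108 + n² - 53*n)
v(M, X) = 1
t = -1286 (t = 4 + 2*(1*(-645)) = 4 + 2*(-645) = 4 - 1290 = -1286)
30757/H(186) + 8370/t = 30757/(-108 + 186² - 53*186) + 8370/(-1286) = 30757/(-108 + 34596 - 9858) + 8370*(-1/1286) = 30757/24630 - 4185/643 = -83299799/15837090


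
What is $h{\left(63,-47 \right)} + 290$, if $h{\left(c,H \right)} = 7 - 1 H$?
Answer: $344$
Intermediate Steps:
$h{\left(c,H \right)} = 7 - H$
$h{\left(63,-47 \right)} + 290 = \left(7 - -47\right) + 290 = \left(7 + 47\right) + 290 = 54 + 290 = 344$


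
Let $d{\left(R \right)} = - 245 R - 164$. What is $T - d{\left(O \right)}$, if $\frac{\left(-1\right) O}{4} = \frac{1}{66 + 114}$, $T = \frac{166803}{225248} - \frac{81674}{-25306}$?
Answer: $\frac{4168820919503}{25650566496} \approx 162.52$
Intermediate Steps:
$T = \frac{11309010935}{2850062944}$ ($T = 166803 \cdot \frac{1}{225248} - - \frac{40837}{12653} = \frac{166803}{225248} + \frac{40837}{12653} = \frac{11309010935}{2850062944} \approx 3.968$)
$O = - \frac{1}{45}$ ($O = - \frac{4}{66 + 114} = - \frac{4}{180} = \left(-4\right) \frac{1}{180} = - \frac{1}{45} \approx -0.022222$)
$d{\left(R \right)} = -164 - 245 R$
$T - d{\left(O \right)} = \frac{11309010935}{2850062944} - \left(-164 - - \frac{49}{9}\right) = \frac{11309010935}{2850062944} - \left(-164 + \frac{49}{9}\right) = \frac{11309010935}{2850062944} - - \frac{1427}{9} = \frac{11309010935}{2850062944} + \frac{1427}{9} = \frac{4168820919503}{25650566496}$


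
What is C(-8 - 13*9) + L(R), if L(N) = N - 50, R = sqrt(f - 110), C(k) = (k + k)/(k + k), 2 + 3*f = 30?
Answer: -49 + I*sqrt(906)/3 ≈ -49.0 + 10.033*I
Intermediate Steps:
f = 28/3 (f = -2/3 + (1/3)*30 = -2/3 + 10 = 28/3 ≈ 9.3333)
C(k) = 1 (C(k) = (2*k)/((2*k)) = (2*k)*(1/(2*k)) = 1)
R = I*sqrt(906)/3 (R = sqrt(28/3 - 110) = sqrt(-302/3) = I*sqrt(906)/3 ≈ 10.033*I)
L(N) = -50 + N
C(-8 - 13*9) + L(R) = 1 + (-50 + I*sqrt(906)/3) = -49 + I*sqrt(906)/3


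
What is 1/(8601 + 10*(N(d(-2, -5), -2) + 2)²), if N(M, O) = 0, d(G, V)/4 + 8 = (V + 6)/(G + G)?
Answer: 1/8641 ≈ 0.00011573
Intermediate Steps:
d(G, V) = -32 + 2*(6 + V)/G (d(G, V) = -32 + 4*((V + 6)/(G + G)) = -32 + 4*((6 + V)/((2*G))) = -32 + 4*((6 + V)*(1/(2*G))) = -32 + 4*((6 + V)/(2*G)) = -32 + 2*(6 + V)/G)
1/(8601 + 10*(N(d(-2, -5), -2) + 2)²) = 1/(8601 + 10*(0 + 2)²) = 1/(8601 + 10*2²) = 1/(8601 + 10*4) = 1/(8601 + 40) = 1/8641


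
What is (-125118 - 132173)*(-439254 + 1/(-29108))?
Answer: 3289672665662003/29108 ≈ 1.1302e+11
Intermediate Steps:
(-125118 - 132173)*(-439254 + 1/(-29108)) = -257291*(-439254 - 1/29108) = -257291*(-12785805433/29108) = 3289672665662003/29108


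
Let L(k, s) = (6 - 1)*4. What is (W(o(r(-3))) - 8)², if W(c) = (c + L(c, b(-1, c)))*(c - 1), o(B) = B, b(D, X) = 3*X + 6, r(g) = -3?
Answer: 5776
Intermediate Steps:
b(D, X) = 6 + 3*X
L(k, s) = 20 (L(k, s) = 5*4 = 20)
W(c) = (-1 + c)*(20 + c) (W(c) = (c + 20)*(c - 1) = (20 + c)*(-1 + c) = (-1 + c)*(20 + c))
(W(o(r(-3))) - 8)² = ((-20 + (-3)² + 19*(-3)) - 8)² = ((-20 + 9 - 57) - 8)² = (-68 - 8)² = (-76)² = 5776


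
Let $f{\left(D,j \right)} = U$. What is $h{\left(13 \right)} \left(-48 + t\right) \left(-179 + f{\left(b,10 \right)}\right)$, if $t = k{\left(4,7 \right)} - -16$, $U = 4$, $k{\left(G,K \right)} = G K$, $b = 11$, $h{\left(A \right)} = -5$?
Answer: $-3500$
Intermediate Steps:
$f{\left(D,j \right)} = 4$
$t = 44$ ($t = 4 \cdot 7 - -16 = 28 + 16 = 44$)
$h{\left(13 \right)} \left(-48 + t\right) \left(-179 + f{\left(b,10 \right)}\right) = - 5 \left(-48 + 44\right) \left(-179 + 4\right) = - 5 \left(\left(-4\right) \left(-175\right)\right) = \left(-5\right) 700 = -3500$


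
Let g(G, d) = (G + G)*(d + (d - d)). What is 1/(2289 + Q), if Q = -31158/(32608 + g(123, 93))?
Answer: 27743/63488148 ≈ 0.00043698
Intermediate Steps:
g(G, d) = 2*G*d (g(G, d) = (2*G)*(d + 0) = (2*G)*d = 2*G*d)
Q = -15579/27743 (Q = -31158/(32608 + 2*123*93) = -31158/(32608 + 22878) = -31158/55486 = -31158*1/55486 = -15579/27743 ≈ -0.56155)
1/(2289 + Q) = 1/(2289 - 15579/27743) = 1/(63488148/27743) = 27743/63488148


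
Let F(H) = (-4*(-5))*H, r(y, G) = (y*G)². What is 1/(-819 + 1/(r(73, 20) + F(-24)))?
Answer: -2131120/1745387279 ≈ -0.0012210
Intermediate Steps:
r(y, G) = G²*y² (r(y, G) = (G*y)² = G²*y²)
F(H) = 20*H
1/(-819 + 1/(r(73, 20) + F(-24))) = 1/(-819 + 1/(20²*73² + 20*(-24))) = 1/(-819 + 1/(400*5329 - 480)) = 1/(-819 + 1/(2131600 - 480)) = 1/(-819 + 1/2131120) = 1/(-1745387279/2131120) = -2131120/1745387279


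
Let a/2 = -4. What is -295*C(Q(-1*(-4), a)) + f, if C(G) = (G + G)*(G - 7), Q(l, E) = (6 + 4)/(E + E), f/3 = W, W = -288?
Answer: -117623/32 ≈ -3675.7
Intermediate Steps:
a = -8 (a = 2*(-4) = -8)
f = -864 (f = 3*(-288) = -864)
Q(l, E) = 5/E (Q(l, E) = 10/((2*E)) = 10*(1/(2*E)) = 5/E)
C(G) = 2*G*(-7 + G) (C(G) = (2*G)*(-7 + G) = 2*G*(-7 + G))
-295*C(Q(-1*(-4), a)) + f = -590*5/(-8)*(-7 + 5/(-8)) - 864 = -590*5*(-1/8)*(-7 + 5*(-1/8)) - 864 = -590*(-5)*(-7 - 5/8)/8 - 864 = -590*(-5)*(-61)/(8*8) - 864 = -295*305/32 - 864 = -89975/32 - 864 = -117623/32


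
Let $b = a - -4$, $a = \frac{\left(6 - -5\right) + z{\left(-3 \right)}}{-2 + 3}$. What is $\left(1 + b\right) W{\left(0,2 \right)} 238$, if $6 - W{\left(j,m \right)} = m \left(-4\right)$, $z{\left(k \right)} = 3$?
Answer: $63308$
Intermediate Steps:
$a = 14$ ($a = \frac{\left(6 - -5\right) + 3}{-2 + 3} = \frac{\left(6 + 5\right) + 3}{1} = \left(11 + 3\right) 1 = 14 \cdot 1 = 14$)
$W{\left(j,m \right)} = 6 + 4 m$ ($W{\left(j,m \right)} = 6 - m \left(-4\right) = 6 - - 4 m = 6 + 4 m$)
$b = 18$ ($b = 14 - -4 = 14 + 4 = 18$)
$\left(1 + b\right) W{\left(0,2 \right)} 238 = \left(1 + 18\right) \left(6 + 4 \cdot 2\right) 238 = 19 \left(6 + 8\right) 238 = 19 \cdot 14 \cdot 238 = 266 \cdot 238 = 63308$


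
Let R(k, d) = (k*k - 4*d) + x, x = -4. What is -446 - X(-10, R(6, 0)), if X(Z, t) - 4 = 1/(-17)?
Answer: -7649/17 ≈ -449.94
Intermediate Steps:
R(k, d) = -4 + k² - 4*d (R(k, d) = (k*k - 4*d) - 4 = (k² - 4*d) - 4 = -4 + k² - 4*d)
X(Z, t) = 67/17 (X(Z, t) = 4 + 1/(-17) = 4 - 1/17 = 67/17)
-446 - X(-10, R(6, 0)) = -446 - 1*67/17 = -446 - 67/17 = -7649/17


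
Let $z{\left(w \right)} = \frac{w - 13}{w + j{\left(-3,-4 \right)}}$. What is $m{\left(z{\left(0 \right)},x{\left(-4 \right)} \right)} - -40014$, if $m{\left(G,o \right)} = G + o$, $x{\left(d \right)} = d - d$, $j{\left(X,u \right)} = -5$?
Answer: $\frac{200083}{5} \approx 40017.0$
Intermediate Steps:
$x{\left(d \right)} = 0$
$z{\left(w \right)} = \frac{-13 + w}{-5 + w}$ ($z{\left(w \right)} = \frac{w - 13}{w - 5} = \frac{-13 + w}{-5 + w}$)
$m{\left(z{\left(0 \right)},x{\left(-4 \right)} \right)} - -40014 = \left(\frac{-13 + 0}{-5 + 0} + 0\right) - -40014 = \left(\frac{1}{-5} \left(-13\right) + 0\right) + 40014 = \left(\left(- \frac{1}{5}\right) \left(-13\right) + 0\right) + 40014 = \left(\frac{13}{5} + 0\right) + 40014 = \frac{13}{5} + 40014 = \frac{200083}{5}$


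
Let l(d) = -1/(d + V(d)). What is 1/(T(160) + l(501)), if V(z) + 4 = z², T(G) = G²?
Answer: 251498/6438348799 ≈ 3.9063e-5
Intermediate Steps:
V(z) = -4 + z²
l(d) = -1/(-4 + d + d²) (l(d) = -1/(d + (-4 + d²)) = -1/(-4 + d + d²))
1/(T(160) + l(501)) = 1/(160² - 1/(-4 + 501 + 501²)) = 1/(25600 - 1/(-4 + 501 + 251001)) = 1/(25600 - 1/251498) = 1/(6438348799/251498) = 251498/6438348799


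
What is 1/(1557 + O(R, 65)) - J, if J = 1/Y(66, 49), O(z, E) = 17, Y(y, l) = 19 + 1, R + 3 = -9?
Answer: -777/15740 ≈ -0.049365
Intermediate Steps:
R = -12 (R = -3 - 9 = -12)
Y(y, l) = 20
J = 1/20 ≈ 0.050000
1/(1557 + O(R, 65)) - J = 1/(1557 + 17) - 1*1/20 = 1/1574 - 1/20 = -777/15740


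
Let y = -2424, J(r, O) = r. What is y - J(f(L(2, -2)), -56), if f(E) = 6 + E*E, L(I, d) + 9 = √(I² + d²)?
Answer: -2519 + 36*√2 ≈ -2468.1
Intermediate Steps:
L(I, d) = -9 + √(I² + d²)
f(E) = 6 + E²
y - J(f(L(2, -2)), -56) = -2424 - (6 + (-9 + √(2² + (-2)²))²) = -2424 - (6 + (-9 + √(4 + 4))²) = -2424 - (6 + (-9 + √8)²) = -2424 - (6 + (-9 + 2*√2)²) = -2424 + (-6 - (-9 + 2*√2)²) = -2430 - (-9 + 2*√2)²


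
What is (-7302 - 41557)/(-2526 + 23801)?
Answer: -48859/21275 ≈ -2.2965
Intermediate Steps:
(-7302 - 41557)/(-2526 + 23801) = -48859/21275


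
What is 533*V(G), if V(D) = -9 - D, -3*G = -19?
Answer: -24518/3 ≈ -8172.7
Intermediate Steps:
G = 19/3 (G = -⅓*(-19) = 19/3 ≈ 6.3333)
533*V(G) = 533*(-9 - 1*19/3) = 533*(-9 - 19/3) = 533*(-46/3) = -24518/3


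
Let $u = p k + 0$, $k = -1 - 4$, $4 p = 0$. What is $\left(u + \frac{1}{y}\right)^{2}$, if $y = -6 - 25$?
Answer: $\frac{1}{961} \approx 0.0010406$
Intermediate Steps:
$p = 0$ ($p = \frac{1}{4} \cdot 0 = 0$)
$k = -5$
$y = -31$ ($y = -6 - 25 = -31$)
$u = 0$ ($u = 0 \left(-5\right) + 0 = 0 + 0 = 0$)
$\left(u + \frac{1}{y}\right)^{2} = \left(0 + \frac{1}{-31}\right)^{2} = \left(0 - \frac{1}{31}\right)^{2} = \left(- \frac{1}{31}\right)^{2} = \frac{1}{961}$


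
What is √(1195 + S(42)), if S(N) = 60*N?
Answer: √3715 ≈ 60.951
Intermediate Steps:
√(1195 + S(42)) = √(1195 + 60*42) = √(1195 + 2520) = √3715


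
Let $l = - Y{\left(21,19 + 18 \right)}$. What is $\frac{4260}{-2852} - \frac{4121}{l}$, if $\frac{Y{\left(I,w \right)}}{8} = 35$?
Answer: $\frac{2640073}{199640} \approx 13.224$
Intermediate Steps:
$Y{\left(I,w \right)} = 280$ ($Y{\left(I,w \right)} = 8 \cdot 35 = 280$)
$l = -280$ ($l = \left(-1\right) 280 = -280$)
$\frac{4260}{-2852} - \frac{4121}{l} = \frac{4260}{-2852} - \frac{4121}{-280} = 4260 \left(- \frac{1}{2852}\right) - - \frac{4121}{280} = - \frac{1065}{713} + \frac{4121}{280} = \frac{2640073}{199640}$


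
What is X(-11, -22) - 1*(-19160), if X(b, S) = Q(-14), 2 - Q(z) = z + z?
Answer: 19190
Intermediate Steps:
Q(z) = 2 - 2*z (Q(z) = 2 - (z + z) = 2 - 2*z)
X(b, S) = 30 (X(b, S) = 2 - 2*(-14) = 2 + 28 = 30)
X(-11, -22) - 1*(-19160) = 30 - 1*(-19160) = 30 + 19160 = 19190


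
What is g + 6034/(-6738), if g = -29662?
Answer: -99934295/3369 ≈ -29663.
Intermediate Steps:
g + 6034/(-6738) = -29662 + 6034/(-6738) = -29662 + 6034*(-1/6738) = -29662 - 3017/3369 = -99934295/3369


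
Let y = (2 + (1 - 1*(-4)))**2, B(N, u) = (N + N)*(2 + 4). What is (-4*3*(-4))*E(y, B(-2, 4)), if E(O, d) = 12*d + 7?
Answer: -13488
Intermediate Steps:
B(N, u) = 12*N (B(N, u) = (2*N)*6 = 12*N)
y = 49 (y = (2 + (1 + 4))**2 = (2 + 5)**2 = 7**2 = 49)
E(O, d) = 7 + 12*d
(-4*3*(-4))*E(y, B(-2, 4)) = (-4*3*(-4))*(7 + 12*(12*(-2))) = (-12*(-4))*(7 + 12*(-24)) = 48*(7 - 288) = 48*(-281) = -13488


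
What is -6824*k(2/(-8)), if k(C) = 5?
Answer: -34120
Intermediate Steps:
-6824*k(2/(-8)) = -6824*5 = -34120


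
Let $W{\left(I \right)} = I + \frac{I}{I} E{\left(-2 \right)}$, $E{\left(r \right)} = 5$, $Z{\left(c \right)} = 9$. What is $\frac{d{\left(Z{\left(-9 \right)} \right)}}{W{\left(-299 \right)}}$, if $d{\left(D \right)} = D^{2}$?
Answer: $- \frac{27}{98} \approx -0.27551$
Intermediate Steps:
$W{\left(I \right)} = 5 + I$ ($W{\left(I \right)} = I + \frac{I}{I} 5 = I + 1 \cdot 5 = I + 5 = 5 + I$)
$\frac{d{\left(Z{\left(-9 \right)} \right)}}{W{\left(-299 \right)}} = \frac{9^{2}}{5 - 299} = \frac{81}{-294} = 81 \left(- \frac{1}{294}\right) = - \frac{27}{98}$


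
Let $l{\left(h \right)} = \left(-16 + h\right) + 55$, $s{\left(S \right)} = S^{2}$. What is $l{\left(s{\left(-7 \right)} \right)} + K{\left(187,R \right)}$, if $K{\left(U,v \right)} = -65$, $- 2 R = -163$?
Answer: $23$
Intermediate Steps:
$R = \frac{163}{2}$ ($R = \left(- \frac{1}{2}\right) \left(-163\right) = \frac{163}{2} \approx 81.5$)
$l{\left(h \right)} = 39 + h$
$l{\left(s{\left(-7 \right)} \right)} + K{\left(187,R \right)} = \left(39 + \left(-7\right)^{2}\right) - 65 = \left(39 + 49\right) - 65 = 88 - 65 = 23$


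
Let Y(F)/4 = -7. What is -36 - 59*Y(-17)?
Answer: 1616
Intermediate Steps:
Y(F) = -28 (Y(F) = 4*(-7) = -28)
-36 - 59*Y(-17) = -36 - 59*(-28) = -36 + 1652 = 1616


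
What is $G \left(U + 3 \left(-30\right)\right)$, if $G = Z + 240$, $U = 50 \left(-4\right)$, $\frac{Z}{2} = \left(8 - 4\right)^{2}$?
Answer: $-78880$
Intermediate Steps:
$Z = 32$ ($Z = 2 \left(8 - 4\right)^{2} = 2 \cdot 4^{2} = 2 \cdot 16 = 32$)
$U = -200$
$G = 272$ ($G = 32 + 240 = 272$)
$G \left(U + 3 \left(-30\right)\right) = 272 \left(-200 + 3 \left(-30\right)\right) = 272 \left(-200 - 90\right) = 272 \left(-290\right) = -78880$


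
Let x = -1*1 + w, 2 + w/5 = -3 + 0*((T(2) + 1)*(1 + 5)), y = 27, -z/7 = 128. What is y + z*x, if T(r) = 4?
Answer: 23323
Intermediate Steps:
z = -896 (z = -7*128 = -896)
w = -25 (w = -10 + 5*(-3 + 0*((4 + 1)*(1 + 5))) = -10 + 5*(-3 + 0*(5*6)) = -10 + 5*(-3 + 0*30) = -10 + 5*(-3 + 0) = -10 + 5*(-3) = -10 - 15 = -25)
x = -26 (x = -1*1 - 25 = -1 - 25 = -26)
y + z*x = 27 - 896*(-26) = 27 + 23296 = 23323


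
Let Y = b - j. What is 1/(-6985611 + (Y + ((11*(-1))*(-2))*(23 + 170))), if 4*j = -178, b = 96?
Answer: -2/13962449 ≈ -1.4324e-7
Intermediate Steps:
j = -89/2 (j = (1/4)*(-178) = -89/2 ≈ -44.500)
Y = 281/2 (Y = 96 - 1*(-89/2) = 96 + 89/2 = 281/2 ≈ 140.50)
1/(-6985611 + (Y + ((11*(-1))*(-2))*(23 + 170))) = 1/(-6985611 + (281/2 + ((11*(-1))*(-2))*(23 + 170))) = 1/(-6985611 + (281/2 - 11*(-2)*193)) = 1/(-6985611 + (281/2 + 22*193)) = 1/(-6985611 + (281/2 + 4246)) = 1/(-6985611 + 8773/2) = 1/(-13962449/2) = -2/13962449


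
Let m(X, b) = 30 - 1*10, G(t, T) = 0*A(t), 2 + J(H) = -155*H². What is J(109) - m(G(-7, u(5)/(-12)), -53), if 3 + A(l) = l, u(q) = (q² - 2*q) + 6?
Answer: -1841577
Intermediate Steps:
u(q) = 6 + q² - 2*q
A(l) = -3 + l
J(H) = -2 - 155*H²
G(t, T) = 0 (G(t, T) = 0*(-3 + t) = 0)
m(X, b) = 20 (m(X, b) = 30 - 10 = 20)
J(109) - m(G(-7, u(5)/(-12)), -53) = (-2 - 155*109²) - 1*20 = (-2 - 155*11881) - 20 = (-2 - 1841555) - 20 = -1841557 - 20 = -1841577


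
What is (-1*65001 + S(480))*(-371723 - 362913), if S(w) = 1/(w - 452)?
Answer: 47752048399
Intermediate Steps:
S(w) = 1/(-452 + w)
(-1*65001 + S(480))*(-371723 - 362913) = (-1*65001 + 1/(-452 + 480))*(-371723 - 362913) = (-65001 + 1/28)*(-734636) = -1820027/28*(-734636) = 47752048399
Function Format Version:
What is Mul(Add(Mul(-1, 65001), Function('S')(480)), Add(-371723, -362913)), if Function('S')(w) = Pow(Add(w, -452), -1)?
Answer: 47752048399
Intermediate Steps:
Function('S')(w) = Pow(Add(-452, w), -1)
Mul(Add(Mul(-1, 65001), Function('S')(480)), Add(-371723, -362913)) = Mul(Add(Mul(-1, 65001), Pow(Add(-452, 480), -1)), Add(-371723, -362913)) = Mul(Add(-65001, Pow(28, -1)), -734636) = Mul(Add(-65001, Rational(1, 28)), -734636) = Mul(Rational(-1820027, 28), -734636) = 47752048399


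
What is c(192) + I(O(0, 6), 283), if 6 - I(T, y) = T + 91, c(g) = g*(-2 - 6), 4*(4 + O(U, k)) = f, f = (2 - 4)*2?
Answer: -1616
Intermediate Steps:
f = -4 (f = -2*2 = -4)
O(U, k) = -5 (O(U, k) = -4 + (1/4)*(-4) = -4 - 1 = -5)
c(g) = -8*g (c(g) = g*(-8) = -8*g)
I(T, y) = -85 - T (I(T, y) = 6 - (T + 91) = 6 - (91 + T) = 6 + (-91 - T) = -85 - T)
c(192) + I(O(0, 6), 283) = -8*192 + (-85 - 1*(-5)) = -1536 + (-85 + 5) = -1536 - 80 = -1616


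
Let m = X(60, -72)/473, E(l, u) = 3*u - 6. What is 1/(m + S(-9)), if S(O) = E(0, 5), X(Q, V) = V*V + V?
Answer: 473/9369 ≈ 0.050486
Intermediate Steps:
X(Q, V) = V + V² (X(Q, V) = V² + V = V + V²)
E(l, u) = -6 + 3*u
S(O) = 9 (S(O) = -6 + 3*5 = -6 + 15 = 9)
m = 5112/473 (m = -72*(1 - 72)/473 = -72*(-71)*(1/473) = 5112*(1/473) = 5112/473 ≈ 10.808)
1/(m + S(-9)) = 1/(5112/473 + 9) = 1/(9369/473) = 473/9369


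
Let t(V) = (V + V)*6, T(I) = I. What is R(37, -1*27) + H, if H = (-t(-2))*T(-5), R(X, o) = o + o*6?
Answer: -309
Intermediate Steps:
t(V) = 12*V (t(V) = (2*V)*6 = 12*V)
R(X, o) = 7*o (R(X, o) = o + 6*o = 7*o)
H = -120 (H = -12*(-2)*(-5) = -1*(-24)*(-5) = 24*(-5) = -120)
R(37, -1*27) + H = 7*(-1*27) - 120 = 7*(-27) - 120 = -189 - 120 = -309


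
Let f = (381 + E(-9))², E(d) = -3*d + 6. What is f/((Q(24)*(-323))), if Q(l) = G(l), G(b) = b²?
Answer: -4761/5168 ≈ -0.92125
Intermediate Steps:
Q(l) = l²
E(d) = 6 - 3*d
f = 171396 (f = (381 + (6 - 3*(-9)))² = (381 + (6 + 27))² = (381 + 33)² = 414² = 171396)
f/((Q(24)*(-323))) = 171396/((24²*(-323))) = 171396/((576*(-323))) = 171396/(-186048) = 171396*(-1/186048) = -4761/5168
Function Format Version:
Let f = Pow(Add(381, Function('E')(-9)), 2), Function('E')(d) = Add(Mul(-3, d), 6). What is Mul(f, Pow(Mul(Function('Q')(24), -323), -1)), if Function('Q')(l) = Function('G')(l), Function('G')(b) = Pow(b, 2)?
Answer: Rational(-4761, 5168) ≈ -0.92125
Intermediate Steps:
Function('Q')(l) = Pow(l, 2)
Function('E')(d) = Add(6, Mul(-3, d))
f = 171396 (f = Pow(Add(381, Add(6, Mul(-3, -9))), 2) = Pow(Add(381, Add(6, 27)), 2) = Pow(Add(381, 33), 2) = Pow(414, 2) = 171396)
Mul(f, Pow(Mul(Function('Q')(24), -323), -1)) = Mul(171396, Pow(Mul(Pow(24, 2), -323), -1)) = Mul(171396, Pow(Mul(576, -323), -1)) = Mul(171396, Pow(-186048, -1)) = Mul(171396, Rational(-1, 186048)) = Rational(-4761, 5168)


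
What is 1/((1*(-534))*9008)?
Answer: -1/4810272 ≈ -2.0789e-7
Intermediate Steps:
1/((1*(-534))*9008) = (1/9008)/(-534) = -1/534*1/9008 = -1/4810272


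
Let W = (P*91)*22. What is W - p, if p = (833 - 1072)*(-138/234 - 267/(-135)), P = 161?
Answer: 188752438/585 ≈ 3.2265e+5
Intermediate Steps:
W = 322322 (W = (161*91)*22 = 14651*22 = 322322)
p = -194068/585 (p = -239*(-138*1/234 - 267*(-1/135)) = -239*(-23/39 + 89/45) = -239*812/585 = -194068/585 ≈ -331.74)
W - p = 322322 - 1*(-194068/585) = 322322 + 194068/585 = 188752438/585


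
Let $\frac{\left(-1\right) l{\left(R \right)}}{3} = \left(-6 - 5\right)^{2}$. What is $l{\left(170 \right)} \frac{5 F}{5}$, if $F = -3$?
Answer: $1089$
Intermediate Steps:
$l{\left(R \right)} = -363$ ($l{\left(R \right)} = - 3 \left(-6 - 5\right)^{2} = - 3 \left(-11\right)^{2} = \left(-3\right) 121 = -363$)
$l{\left(170 \right)} \frac{5 F}{5} = - 363 \frac{5 \left(-3\right)}{5} = - 363 \left(\left(-15\right) \frac{1}{5}\right) = \left(-363\right) \left(-3\right) = 1089$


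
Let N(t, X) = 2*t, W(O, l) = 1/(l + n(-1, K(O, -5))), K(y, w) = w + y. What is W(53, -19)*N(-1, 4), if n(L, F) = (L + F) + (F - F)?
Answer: -1/14 ≈ -0.071429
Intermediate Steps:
n(L, F) = F + L (n(L, F) = (F + L) + 0 = F + L)
W(O, l) = 1/(-6 + O + l) (W(O, l) = 1/(l + ((-5 + O) - 1)) = 1/(l + (-6 + O)) = 1/(-6 + O + l))
W(53, -19)*N(-1, 4) = (2*(-1))/(-6 + 53 - 19) = -2/28 = (1/28)*(-2) = -1/14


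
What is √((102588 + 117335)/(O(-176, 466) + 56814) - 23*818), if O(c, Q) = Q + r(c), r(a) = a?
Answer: 7*I*√78236466573/14276 ≈ 137.15*I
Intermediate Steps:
O(c, Q) = Q + c
√((102588 + 117335)/(O(-176, 466) + 56814) - 23*818) = √((102588 + 117335)/((466 - 176) + 56814) - 23*818) = √(219923/(290 + 56814) - 18814) = √(219923/57104 - 18814) = √(-1074134733/57104) = 7*I*√78236466573/14276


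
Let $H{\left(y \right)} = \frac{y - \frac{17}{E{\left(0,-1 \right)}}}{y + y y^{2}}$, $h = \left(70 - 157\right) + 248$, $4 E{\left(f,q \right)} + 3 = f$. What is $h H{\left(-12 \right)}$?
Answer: $- \frac{1288}{1305} \approx -0.98697$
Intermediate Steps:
$E{\left(f,q \right)} = - \frac{3}{4} + \frac{f}{4}$
$h = 161$ ($h = -87 + 248 = 161$)
$H{\left(y \right)} = \frac{\frac{68}{3} + y}{y + y^{3}}$ ($H{\left(y \right)} = \frac{y - \frac{17}{- \frac{3}{4} + \frac{1}{4} \cdot 0}}{y + y y^{2}} = \frac{y - \frac{17}{- \frac{3}{4} + 0}}{y + y^{3}} = \frac{y - \frac{17}{- \frac{3}{4}}}{y + y^{3}} = \frac{y - - \frac{68}{3}}{y + y^{3}} = \frac{y + \frac{68}{3}}{y + y^{3}} = \frac{\frac{68}{3} + y}{y + y^{3}}$)
$h H{\left(-12 \right)} = 161 \frac{\frac{68}{3} - 12}{\left(-12\right) \left(1 + \left(-12\right)^{2}\right)} = 161 \left(\left(- \frac{1}{12}\right) \frac{1}{1 + 144} \cdot \frac{32}{3}\right) = 161 \left(\left(- \frac{1}{12}\right) \frac{1}{145} \cdot \frac{32}{3}\right) = 161 \left(- \frac{8}{1305}\right) = - \frac{1288}{1305}$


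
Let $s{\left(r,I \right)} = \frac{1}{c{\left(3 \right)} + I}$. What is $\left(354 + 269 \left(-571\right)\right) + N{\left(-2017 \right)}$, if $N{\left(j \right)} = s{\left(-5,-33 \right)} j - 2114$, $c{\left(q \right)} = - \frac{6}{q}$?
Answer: $- \frac{5435548}{35} \approx -1.553 \cdot 10^{5}$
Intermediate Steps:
$s{\left(r,I \right)} = \frac{1}{-2 + I}$ ($s{\left(r,I \right)} = \frac{1}{- \frac{6}{3} + I} = \frac{1}{\left(-6\right) \frac{1}{3} + I} = \frac{1}{-2 + I}$)
$N{\left(j \right)} = -2114 - \frac{j}{35}$ ($N{\left(j \right)} = \frac{j}{-2 - 33} - 2114 = \frac{j}{-35} - 2114 = - \frac{j}{35} - 2114 = -2114 - \frac{j}{35}$)
$\left(354 + 269 \left(-571\right)\right) + N{\left(-2017 \right)} = \left(354 + 269 \left(-571\right)\right) - \frac{71973}{35} = \left(354 - 153599\right) + \left(-2114 + \frac{2017}{35}\right) = -153245 - \frac{71973}{35} = - \frac{5435548}{35}$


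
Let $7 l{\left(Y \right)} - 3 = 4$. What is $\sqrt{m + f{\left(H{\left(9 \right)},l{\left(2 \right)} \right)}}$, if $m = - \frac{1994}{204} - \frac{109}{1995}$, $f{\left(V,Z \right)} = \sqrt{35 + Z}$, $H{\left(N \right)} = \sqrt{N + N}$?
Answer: $\frac{i \sqrt{1957505970}}{22610} \approx 1.9568 i$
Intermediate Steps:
$H{\left(N \right)} = \sqrt{2} \sqrt{N}$ ($H{\left(N \right)} = \sqrt{2 N} = \sqrt{2} \sqrt{N}$)
$l{\left(Y \right)} = 1$ ($l{\left(Y \right)} = \frac{3}{7} + \frac{1}{7} \cdot 4 = \frac{3}{7} + \frac{4}{7} = 1$)
$m = - \frac{222237}{22610}$ ($m = \left(-1994\right) \frac{1}{204} - \frac{109}{1995} = - \frac{997}{102} - \frac{109}{1995} = - \frac{222237}{22610} \approx -9.8291$)
$\sqrt{m + f{\left(H{\left(9 \right)},l{\left(2 \right)} \right)}} = \sqrt{- \frac{222237}{22610} + \sqrt{35 + 1}} = \sqrt{- \frac{222237}{22610} + \sqrt{36}} = \sqrt{- \frac{222237}{22610} + 6} = \sqrt{- \frac{86577}{22610}} = \frac{i \sqrt{1957505970}}{22610}$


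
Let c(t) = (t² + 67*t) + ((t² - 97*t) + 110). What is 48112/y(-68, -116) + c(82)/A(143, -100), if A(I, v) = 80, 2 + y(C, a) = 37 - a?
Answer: 2762379/6040 ≈ 457.35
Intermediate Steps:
y(C, a) = 35 - a (y(C, a) = -2 + (37 - a) = 35 - a)
c(t) = 110 - 30*t + 2*t² (c(t) = (t² + 67*t) + (110 + t² - 97*t) = 110 - 30*t + 2*t²)
48112/y(-68, -116) + c(82)/A(143, -100) = 48112/(35 - 1*(-116)) + (110 - 30*82 + 2*82²)/80 = 48112/(35 + 116) + (110 - 2460 + 2*6724)*(1/80) = 48112/151 + (110 - 2460 + 13448)*(1/80) = 48112*(1/151) + 11098*(1/80) = 48112/151 + 5549/40 = 2762379/6040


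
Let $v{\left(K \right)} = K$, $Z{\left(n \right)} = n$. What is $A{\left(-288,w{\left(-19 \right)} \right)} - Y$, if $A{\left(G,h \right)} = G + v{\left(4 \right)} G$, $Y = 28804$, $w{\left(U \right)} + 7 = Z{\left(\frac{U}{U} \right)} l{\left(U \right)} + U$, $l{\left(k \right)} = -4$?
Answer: $-30244$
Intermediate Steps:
$w{\left(U \right)} = -11 + U$ ($w{\left(U \right)} = -7 + \left(\frac{U}{U} \left(-4\right) + U\right) = -7 + \left(1 \left(-4\right) + U\right) = -7 + \left(-4 + U\right) = -11 + U$)
$A{\left(G,h \right)} = 5 G$ ($A{\left(G,h \right)} = G + 4 G = 5 G$)
$A{\left(-288,w{\left(-19 \right)} \right)} - Y = 5 \left(-288\right) - 28804 = -1440 - 28804 = -30244$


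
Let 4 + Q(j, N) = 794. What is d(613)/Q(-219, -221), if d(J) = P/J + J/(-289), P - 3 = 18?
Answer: -36970/13995403 ≈ -0.0026416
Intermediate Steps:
P = 21 (P = 3 + 18 = 21)
Q(j, N) = 790 (Q(j, N) = -4 + 794 = 790)
d(J) = 21/J - J/289 (d(J) = 21/J + J/(-289) = 21/J + J*(-1/289) = 21/J - J/289)
d(613)/Q(-219, -221) = (21/613 - 1/289*613)/790 = (21*(1/613) - 613/289)*(1/790) = (21/613 - 613/289)*(1/790) = -369700/177157*1/790 = -36970/13995403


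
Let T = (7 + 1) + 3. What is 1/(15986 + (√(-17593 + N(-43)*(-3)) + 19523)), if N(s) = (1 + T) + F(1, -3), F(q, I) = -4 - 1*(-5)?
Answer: 35509/1260906713 - 4*I*√1102/1260906713 ≈ 2.8161e-5 - 1.0531e-7*I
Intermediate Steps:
F(q, I) = 1 (F(q, I) = -4 + 5 = 1)
T = 11 (T = 8 + 3 = 11)
N(s) = 13 (N(s) = (1 + 11) + 1 = 12 + 1 = 13)
1/(15986 + (√(-17593 + N(-43)*(-3)) + 19523)) = 1/(15986 + (√(-17593 + 13*(-3)) + 19523)) = 1/(15986 + (√(-17593 - 39) + 19523)) = 1/(15986 + (√(-17632) + 19523)) = 1/(15986 + (4*I*√1102 + 19523)) = 1/(15986 + (19523 + 4*I*√1102)) = 1/(35509 + 4*I*√1102)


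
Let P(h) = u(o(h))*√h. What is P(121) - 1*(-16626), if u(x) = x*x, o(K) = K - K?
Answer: 16626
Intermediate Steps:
o(K) = 0
u(x) = x²
P(h) = 0 (P(h) = 0²*√h = 0*√h = 0)
P(121) - 1*(-16626) = 0 - 1*(-16626) = 0 + 16626 = 16626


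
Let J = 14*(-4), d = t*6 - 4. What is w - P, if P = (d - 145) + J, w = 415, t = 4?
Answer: 596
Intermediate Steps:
d = 20 (d = 4*6 - 4 = 24 - 4 = 20)
J = -56
P = -181 (P = (20 - 145) - 56 = -125 - 56 = -181)
w - P = 415 - 1*(-181) = 415 + 181 = 596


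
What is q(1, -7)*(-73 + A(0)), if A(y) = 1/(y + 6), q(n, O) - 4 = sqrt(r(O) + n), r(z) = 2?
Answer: -874/3 - 437*sqrt(3)/6 ≈ -417.48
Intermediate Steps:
q(n, O) = 4 + sqrt(2 + n)
A(y) = 1/(6 + y)
q(1, -7)*(-73 + A(0)) = (4 + sqrt(2 + 1))*(-73 + 1/(6 + 0)) = (4 + sqrt(3))*(-73 + 1/6) = (4 + sqrt(3))*(-437/6) = -874/3 - 437*sqrt(3)/6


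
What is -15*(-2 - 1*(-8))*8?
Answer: -720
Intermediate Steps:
-15*(-2 - 1*(-8))*8 = -15*(-2 + 8)*8 = -15*6*8 = -90*8 = -720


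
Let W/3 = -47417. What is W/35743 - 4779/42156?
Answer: -685283217/167420212 ≈ -4.0932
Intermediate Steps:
W = -142251 (W = 3*(-47417) = -142251)
W/35743 - 4779/42156 = -142251/35743 - 4779/42156 = -142251*1/35743 - 4779*1/42156 = -142251/35743 - 531/4684 = -685283217/167420212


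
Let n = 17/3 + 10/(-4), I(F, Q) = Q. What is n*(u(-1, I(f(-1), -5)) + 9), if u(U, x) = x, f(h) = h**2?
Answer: 38/3 ≈ 12.667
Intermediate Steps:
n = 19/6 (n = 17*(1/3) + 10*(-1/4) = 17/3 - 5/2 = 19/6 ≈ 3.1667)
n*(u(-1, I(f(-1), -5)) + 9) = 19*(-5 + 9)/6 = (19/6)*4 = 38/3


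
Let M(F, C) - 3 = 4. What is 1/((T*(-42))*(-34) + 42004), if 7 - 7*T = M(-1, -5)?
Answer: 1/42004 ≈ 2.3807e-5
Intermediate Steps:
M(F, C) = 7 (M(F, C) = 3 + 4 = 7)
T = 0 (T = 1 - 1/7*7 = 1 - 1 = 0)
1/((T*(-42))*(-34) + 42004) = 1/((0*(-42))*(-34) + 42004) = 1/(0*(-34) + 42004) = 1/(0 + 42004) = 1/42004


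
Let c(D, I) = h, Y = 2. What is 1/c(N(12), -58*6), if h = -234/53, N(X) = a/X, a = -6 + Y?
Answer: -53/234 ≈ -0.22650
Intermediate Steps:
a = -4 (a = -6 + 2 = -4)
N(X) = -4/X
h = -234/53 (h = -234*1/53 = -234/53 ≈ -4.4151)
c(D, I) = -234/53
1/c(N(12), -58*6) = 1/(-234/53) = -53/234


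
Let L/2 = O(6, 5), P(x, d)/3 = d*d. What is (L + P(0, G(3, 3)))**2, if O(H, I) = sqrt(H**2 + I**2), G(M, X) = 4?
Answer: 2548 + 192*sqrt(61) ≈ 4047.6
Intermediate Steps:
P(x, d) = 3*d**2 (P(x, d) = 3*(d*d) = 3*d**2)
L = 2*sqrt(61) (L = 2*sqrt(6**2 + 5**2) = 2*sqrt(36 + 25) = 2*sqrt(61) ≈ 15.620)
(L + P(0, G(3, 3)))**2 = (2*sqrt(61) + 3*4**2)**2 = (2*sqrt(61) + 3*16)**2 = (2*sqrt(61) + 48)**2 = (48 + 2*sqrt(61))**2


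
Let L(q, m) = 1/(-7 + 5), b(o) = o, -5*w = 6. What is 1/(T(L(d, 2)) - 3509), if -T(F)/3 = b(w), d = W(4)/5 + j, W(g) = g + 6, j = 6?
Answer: -5/17527 ≈ -0.00028527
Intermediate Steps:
w = -6/5 (w = -⅕*6 = -6/5 ≈ -1.2000)
W(g) = 6 + g
d = 8 (d = (6 + 4)/5 + 6 = 10*(⅕) + 6 = 2 + 6 = 8)
L(q, m) = -½ (L(q, m) = 1/(-2) = -½)
T(F) = 18/5 (T(F) = -3*(-6/5) = 18/5)
1/(T(L(d, 2)) - 3509) = 1/(18/5 - 3509) = 1/(-17527/5) = -5/17527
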